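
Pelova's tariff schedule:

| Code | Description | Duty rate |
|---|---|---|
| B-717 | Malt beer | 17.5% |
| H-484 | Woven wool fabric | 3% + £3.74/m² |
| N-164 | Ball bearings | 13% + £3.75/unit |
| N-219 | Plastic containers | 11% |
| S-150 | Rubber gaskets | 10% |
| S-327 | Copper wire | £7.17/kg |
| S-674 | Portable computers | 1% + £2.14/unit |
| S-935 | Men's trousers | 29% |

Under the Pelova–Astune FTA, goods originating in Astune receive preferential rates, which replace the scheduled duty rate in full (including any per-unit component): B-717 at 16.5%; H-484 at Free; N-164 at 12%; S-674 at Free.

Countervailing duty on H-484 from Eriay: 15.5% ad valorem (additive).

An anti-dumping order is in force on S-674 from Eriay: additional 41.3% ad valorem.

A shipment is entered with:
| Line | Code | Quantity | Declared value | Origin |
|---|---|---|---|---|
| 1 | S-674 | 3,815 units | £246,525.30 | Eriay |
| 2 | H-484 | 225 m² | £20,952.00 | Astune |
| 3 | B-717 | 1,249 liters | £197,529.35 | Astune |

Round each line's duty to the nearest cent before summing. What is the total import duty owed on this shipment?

£145,036.64

Line 1 (S-674, Eriay, 3,815 units, £246,525.30):
Base rate for S-674 is 1% + £2.14/unit.
S-674 has an FTA preferential rate, but origin Eriay is not Astune; base rate stands.
Additional duty on S-674 from Eriay: +41.3%. Applied ad valorem rate: 1% + 41.3% = 42.3%.
Duty = £246,525.30 × 42.3% + 3,815 × £2.14 = £112,444.30.
Line 2 (H-484, Astune, 225 m², £20,952.00):
Base rate for H-484 is 3% + £3.74/m².
Origin Astune qualifies under the Pelova–Astune agreement and H-484 is covered: preferential rate Free applies instead.
The additional-duty order on H-484 targets Eriay, not Astune; it does not apply.
Duty = £20,952.00 × 0% = £0.00.
Line 3 (B-717, Astune, 1,249 liters, £197,529.35):
Base rate for B-717 is 17.5%.
Origin Astune qualifies under the Pelova–Astune agreement and B-717 is covered: preferential rate 16.5% applies instead.
Duty = £197,529.35 × 16.5% = £32,592.34.
Total = £112,444.30 + £0.00 + £32,592.34 = £145,036.64.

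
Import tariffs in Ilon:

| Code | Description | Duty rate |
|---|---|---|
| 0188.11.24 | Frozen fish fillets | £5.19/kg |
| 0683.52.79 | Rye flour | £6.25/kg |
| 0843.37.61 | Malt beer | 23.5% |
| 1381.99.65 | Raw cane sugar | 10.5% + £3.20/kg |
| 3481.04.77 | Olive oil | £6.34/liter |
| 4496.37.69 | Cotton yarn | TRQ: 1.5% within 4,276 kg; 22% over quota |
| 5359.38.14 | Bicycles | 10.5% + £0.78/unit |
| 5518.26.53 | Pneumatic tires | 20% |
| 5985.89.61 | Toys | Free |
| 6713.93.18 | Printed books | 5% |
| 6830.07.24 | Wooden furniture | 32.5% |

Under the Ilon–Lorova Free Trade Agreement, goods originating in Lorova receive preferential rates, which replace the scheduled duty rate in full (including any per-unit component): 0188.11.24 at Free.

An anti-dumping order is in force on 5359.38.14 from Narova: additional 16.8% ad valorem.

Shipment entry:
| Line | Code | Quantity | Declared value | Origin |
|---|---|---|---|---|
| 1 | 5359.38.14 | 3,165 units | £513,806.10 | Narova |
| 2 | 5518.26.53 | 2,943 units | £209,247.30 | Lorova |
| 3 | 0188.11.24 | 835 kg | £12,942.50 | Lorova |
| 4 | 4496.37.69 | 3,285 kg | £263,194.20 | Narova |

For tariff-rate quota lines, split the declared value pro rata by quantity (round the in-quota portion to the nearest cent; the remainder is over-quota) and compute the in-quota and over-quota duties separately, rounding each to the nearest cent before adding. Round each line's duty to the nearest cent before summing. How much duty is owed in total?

£188,535.14

Line 1 (5359.38.14, Narova, 3,165 units, £513,806.10):
Base rate for 5359.38.14 is 10.5% + £0.78/unit.
Additional duty on 5359.38.14 from Narova: +16.8%. Applied ad valorem rate: 10.5% + 16.8% = 27.3%.
Duty = £513,806.10 × 27.3% + 3,165 × £0.78 = £142,737.77.
Line 2 (5518.26.53, Lorova, 2,943 units, £209,247.30):
Base rate for 5518.26.53 is 20%.
Origin Lorova is the FTA partner but 5518.26.53 is not on the preference list; base rate stands.
Duty = £209,247.30 × 20% = £41,849.46.
Line 3 (0188.11.24, Lorova, 835 kg, £12,942.50):
Base rate for 0188.11.24 is £5.19/kg.
Origin Lorova qualifies under the Ilon–Lorova agreement and 0188.11.24 is covered: preferential rate Free applies instead.
Duty = £12,942.50 × 0% = £0.00.
Line 4 (4496.37.69, Narova, 3,285 kg, £263,194.20):
Code 4496.37.69 is under a tariff-rate quota (threshold 4,276 kg). Quantity 3,285 kg is within the quota, so the in-quota rate 1.5% applies to the full value.
Duty = £263,194.20 × 1.5% = £3,947.91.
Total = £142,737.77 + £41,849.46 + £0.00 + £3,947.91 = £188,535.14.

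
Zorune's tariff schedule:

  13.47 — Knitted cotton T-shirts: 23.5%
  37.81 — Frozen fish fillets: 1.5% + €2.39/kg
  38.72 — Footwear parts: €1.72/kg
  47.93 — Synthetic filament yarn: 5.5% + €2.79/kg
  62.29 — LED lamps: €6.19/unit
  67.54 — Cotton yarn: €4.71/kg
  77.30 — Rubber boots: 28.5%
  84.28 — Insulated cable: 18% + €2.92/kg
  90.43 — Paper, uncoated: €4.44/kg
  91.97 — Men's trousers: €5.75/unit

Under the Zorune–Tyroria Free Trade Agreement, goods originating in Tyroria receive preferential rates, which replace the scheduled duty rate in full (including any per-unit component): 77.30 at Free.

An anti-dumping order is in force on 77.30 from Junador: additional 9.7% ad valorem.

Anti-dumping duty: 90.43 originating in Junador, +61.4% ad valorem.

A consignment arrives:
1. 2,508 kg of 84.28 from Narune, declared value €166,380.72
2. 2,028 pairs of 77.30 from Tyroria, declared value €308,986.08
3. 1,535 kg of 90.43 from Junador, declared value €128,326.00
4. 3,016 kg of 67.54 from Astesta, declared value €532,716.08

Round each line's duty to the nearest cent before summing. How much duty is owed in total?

Line 1 (84.28, Narune, 2,508 kg, €166,380.72):
Base rate for 84.28 is 18% + €2.92/kg.
Duty = €166,380.72 × 18% + 2,508 × €2.92 = €37,271.89.
Line 2 (77.30, Tyroria, 2,028 pairs, €308,986.08):
Base rate for 77.30 is 28.5%.
Origin Tyroria qualifies under the Zorune–Tyroria agreement and 77.30 is covered: preferential rate Free applies instead.
The additional-duty order on 77.30 targets Junador, not Tyroria; it does not apply.
Duty = €308,986.08 × 0% = €0.00.
Line 3 (90.43, Junador, 1,535 kg, €128,326.00):
Base rate for 90.43 is €4.44/kg.
Additional duty on 90.43 from Junador: +61.4% ad valorem. Applied ad valorem rate = 61.4%.
Duty = €128,326.00 × 61.4% + 1,535 × €4.44 = €85,607.56.
Line 4 (67.54, Astesta, 3,016 kg, €532,716.08):
Base rate for 67.54 is €4.71/kg.
Duty = 3,016 × €4.71 = €14,205.36.
Total = €37,271.89 + €0.00 + €85,607.56 + €14,205.36 = €137,084.81.

€137,084.81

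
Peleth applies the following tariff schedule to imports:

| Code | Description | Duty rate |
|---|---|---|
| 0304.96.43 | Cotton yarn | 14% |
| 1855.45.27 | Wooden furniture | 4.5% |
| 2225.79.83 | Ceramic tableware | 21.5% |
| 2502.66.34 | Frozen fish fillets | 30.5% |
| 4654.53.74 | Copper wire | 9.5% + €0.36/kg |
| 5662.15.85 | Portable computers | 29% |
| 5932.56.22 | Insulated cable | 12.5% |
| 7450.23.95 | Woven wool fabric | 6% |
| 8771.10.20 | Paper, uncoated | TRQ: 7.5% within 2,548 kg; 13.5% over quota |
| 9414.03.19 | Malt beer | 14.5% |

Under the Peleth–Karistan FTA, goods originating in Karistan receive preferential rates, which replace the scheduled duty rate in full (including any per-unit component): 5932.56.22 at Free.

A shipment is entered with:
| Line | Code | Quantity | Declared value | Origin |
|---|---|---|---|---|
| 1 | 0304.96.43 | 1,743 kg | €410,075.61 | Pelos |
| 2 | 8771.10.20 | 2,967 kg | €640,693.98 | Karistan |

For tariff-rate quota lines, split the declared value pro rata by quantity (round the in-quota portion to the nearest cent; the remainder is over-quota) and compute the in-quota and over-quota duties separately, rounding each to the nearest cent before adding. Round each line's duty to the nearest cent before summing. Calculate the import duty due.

€110,891.37

Line 1 (0304.96.43, Pelos, 1,743 kg, €410,075.61):
Base rate for 0304.96.43 is 14%.
Duty = €410,075.61 × 14% = €57,410.59.
Line 2 (8771.10.20, Karistan, 2,967 kg, €640,693.98):
Code 8771.10.20 is under a tariff-rate quota (threshold 2,548 kg). In-quota: 2,548 kg at 7.5%; over-quota: 419 kg at 13.5%.
Pro-rata value split: in-quota = €640,693.98 × 2,548/2,967 = €550,215.12; over-quota = €640,693.98 − €550,215.12 = €90,478.86.
In-quota duty = €550,215.12 × 7.5% = €41,266.13. Over-quota duty = €90,478.86 × 13.5% = €12,214.65.
Line duty = €41,266.13 + €12,214.65 = €53,480.78.
Total = €57,410.59 + €53,480.78 = €110,891.37.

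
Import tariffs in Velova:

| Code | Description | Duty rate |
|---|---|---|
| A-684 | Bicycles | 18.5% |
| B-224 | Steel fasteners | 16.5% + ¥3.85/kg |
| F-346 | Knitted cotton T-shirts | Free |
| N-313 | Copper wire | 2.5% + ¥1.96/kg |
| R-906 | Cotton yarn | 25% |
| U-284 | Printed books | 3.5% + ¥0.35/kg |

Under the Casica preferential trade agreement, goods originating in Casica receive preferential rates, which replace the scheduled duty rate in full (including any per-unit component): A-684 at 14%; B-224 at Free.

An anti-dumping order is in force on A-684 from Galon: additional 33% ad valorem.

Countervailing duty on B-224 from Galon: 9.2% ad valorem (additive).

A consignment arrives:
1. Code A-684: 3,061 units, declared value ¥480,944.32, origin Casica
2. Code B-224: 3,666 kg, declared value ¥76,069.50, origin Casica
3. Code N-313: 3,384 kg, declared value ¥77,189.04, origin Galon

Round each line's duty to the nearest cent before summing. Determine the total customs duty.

Line 1 (A-684, Casica, 3,061 units, ¥480,944.32):
Base rate for A-684 is 18.5%.
Origin Casica qualifies under the Velova–Casica agreement and A-684 is covered: preferential rate 14% applies instead.
The additional-duty order on A-684 targets Galon, not Casica; it does not apply.
Duty = ¥480,944.32 × 14% = ¥67,332.20.
Line 2 (B-224, Casica, 3,666 kg, ¥76,069.50):
Base rate for B-224 is 16.5% + ¥3.85/kg.
Origin Casica qualifies under the Velova–Casica agreement and B-224 is covered: preferential rate Free applies instead.
The additional-duty order on B-224 targets Galon, not Casica; it does not apply.
Duty = ¥76,069.50 × 0% = ¥0.00.
Line 3 (N-313, Galon, 3,384 kg, ¥77,189.04):
Base rate for N-313 is 2.5% + ¥1.96/kg.
Duty = ¥77,189.04 × 2.5% + 3,384 × ¥1.96 = ¥8,562.37.
Total = ¥67,332.20 + ¥0.00 + ¥8,562.37 = ¥75,894.57.

¥75,894.57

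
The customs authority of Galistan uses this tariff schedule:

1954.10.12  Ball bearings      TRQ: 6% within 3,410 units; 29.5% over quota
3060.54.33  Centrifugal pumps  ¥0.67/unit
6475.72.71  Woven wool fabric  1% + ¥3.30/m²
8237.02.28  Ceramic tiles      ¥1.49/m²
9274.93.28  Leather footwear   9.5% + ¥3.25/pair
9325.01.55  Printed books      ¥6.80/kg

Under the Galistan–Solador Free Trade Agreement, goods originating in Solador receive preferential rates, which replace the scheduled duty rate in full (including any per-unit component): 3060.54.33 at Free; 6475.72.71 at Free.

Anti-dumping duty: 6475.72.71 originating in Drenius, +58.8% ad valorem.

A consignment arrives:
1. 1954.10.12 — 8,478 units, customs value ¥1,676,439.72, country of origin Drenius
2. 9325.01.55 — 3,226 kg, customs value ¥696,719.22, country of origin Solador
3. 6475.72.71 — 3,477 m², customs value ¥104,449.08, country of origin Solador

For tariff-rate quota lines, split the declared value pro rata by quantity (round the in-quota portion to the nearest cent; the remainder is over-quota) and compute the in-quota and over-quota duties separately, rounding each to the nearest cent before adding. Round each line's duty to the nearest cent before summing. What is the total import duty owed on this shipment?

¥358,027.56

Line 1 (1954.10.12, Drenius, 8,478 units, ¥1,676,439.72):
Code 1954.10.12 is under a tariff-rate quota (threshold 3,410 units). In-quota: 3,410 units at 6%; over-quota: 5,068 units at 29.5%.
Pro-rata value split: in-quota = ¥1,676,439.72 × 3,410/8,478 = ¥674,293.40; over-quota = ¥1,676,439.72 − ¥674,293.40 = ¥1,002,146.32.
In-quota duty = ¥674,293.40 × 6% = ¥40,457.60. Over-quota duty = ¥1,002,146.32 × 29.5% = ¥295,633.16.
Line duty = ¥40,457.60 + ¥295,633.16 = ¥336,090.76.
Line 2 (9325.01.55, Solador, 3,226 kg, ¥696,719.22):
Base rate for 9325.01.55 is ¥6.80/kg.
Origin Solador is the FTA partner but 9325.01.55 is not on the preference list; base rate stands.
Duty = 3,226 × ¥6.80 = ¥21,936.80.
Line 3 (6475.72.71, Solador, 3,477 m², ¥104,449.08):
Base rate for 6475.72.71 is 1% + ¥3.30/m².
Origin Solador qualifies under the Galistan–Solador agreement and 6475.72.71 is covered: preferential rate Free applies instead.
The additional-duty order on 6475.72.71 targets Drenius, not Solador; it does not apply.
Duty = ¥104,449.08 × 0% = ¥0.00.
Total = ¥336,090.76 + ¥21,936.80 + ¥0.00 = ¥358,027.56.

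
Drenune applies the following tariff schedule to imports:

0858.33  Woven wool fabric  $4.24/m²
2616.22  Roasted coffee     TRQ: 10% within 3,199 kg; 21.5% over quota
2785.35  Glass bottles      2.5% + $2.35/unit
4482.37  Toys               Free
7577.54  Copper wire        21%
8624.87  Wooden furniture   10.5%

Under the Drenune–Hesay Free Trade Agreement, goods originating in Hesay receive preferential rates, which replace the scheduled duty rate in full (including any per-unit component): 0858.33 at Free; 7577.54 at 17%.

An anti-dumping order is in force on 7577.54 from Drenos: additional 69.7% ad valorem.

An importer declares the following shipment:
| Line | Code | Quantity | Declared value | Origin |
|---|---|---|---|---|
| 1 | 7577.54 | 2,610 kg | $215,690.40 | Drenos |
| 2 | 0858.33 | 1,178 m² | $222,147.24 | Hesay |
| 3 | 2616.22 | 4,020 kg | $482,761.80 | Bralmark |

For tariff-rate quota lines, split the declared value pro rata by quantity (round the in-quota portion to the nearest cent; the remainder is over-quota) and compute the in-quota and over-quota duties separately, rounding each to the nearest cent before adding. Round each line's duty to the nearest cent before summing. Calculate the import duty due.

Line 1 (7577.54, Drenos, 2,610 kg, $215,690.40):
Base rate for 7577.54 is 21%.
7577.54 has an FTA preferential rate, but origin Drenos is not Hesay; base rate stands.
Additional duty on 7577.54 from Drenos: +69.7%. Applied ad valorem rate: 21% + 69.7% = 90.7%.
Duty = $215,690.40 × 90.7% = $195,631.19.
Line 2 (0858.33, Hesay, 1,178 m², $222,147.24):
Base rate for 0858.33 is $4.24/m².
Origin Hesay qualifies under the Drenune–Hesay agreement and 0858.33 is covered: preferential rate Free applies instead.
Duty = $222,147.24 × 0% = $0.00.
Line 3 (2616.22, Bralmark, 4,020 kg, $482,761.80):
Code 2616.22 is under a tariff-rate quota (threshold 3,199 kg). In-quota: 3,199 kg at 10%; over-quota: 821 kg at 21.5%.
Pro-rata value split: in-quota = $482,761.80 × 3,199/4,020 = $384,167.91; over-quota = $482,761.80 − $384,167.91 = $98,593.89.
In-quota duty = $384,167.91 × 10% = $38,416.79. Over-quota duty = $98,593.89 × 21.5% = $21,197.69.
Line duty = $38,416.79 + $21,197.69 = $59,614.48.
Total = $195,631.19 + $0.00 + $59,614.48 = $255,245.67.

$255,245.67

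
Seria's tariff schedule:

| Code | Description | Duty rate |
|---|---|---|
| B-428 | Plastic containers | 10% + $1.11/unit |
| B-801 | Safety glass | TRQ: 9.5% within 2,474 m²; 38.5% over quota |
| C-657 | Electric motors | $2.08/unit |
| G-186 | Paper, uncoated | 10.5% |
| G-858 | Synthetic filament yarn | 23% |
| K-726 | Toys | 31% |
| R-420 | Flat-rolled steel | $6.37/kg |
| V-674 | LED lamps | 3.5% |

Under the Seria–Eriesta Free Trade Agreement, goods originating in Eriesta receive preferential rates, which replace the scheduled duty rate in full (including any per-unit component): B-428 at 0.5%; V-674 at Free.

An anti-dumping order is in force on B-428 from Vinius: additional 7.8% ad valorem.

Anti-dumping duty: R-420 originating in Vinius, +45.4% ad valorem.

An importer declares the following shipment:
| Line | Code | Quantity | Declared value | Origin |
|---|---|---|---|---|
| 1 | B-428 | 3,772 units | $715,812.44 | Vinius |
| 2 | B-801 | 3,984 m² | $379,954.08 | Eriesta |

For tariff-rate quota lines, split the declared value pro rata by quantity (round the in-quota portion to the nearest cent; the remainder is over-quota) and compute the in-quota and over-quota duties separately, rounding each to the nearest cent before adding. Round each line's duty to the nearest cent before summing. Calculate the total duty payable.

Line 1 (B-428, Vinius, 3,772 units, $715,812.44):
Base rate for B-428 is 10% + $1.11/unit.
B-428 has an FTA preferential rate, but origin Vinius is not Eriesta; base rate stands.
Additional duty on B-428 from Vinius: +7.8%. Applied ad valorem rate: 10% + 7.8% = 17.8%.
Duty = $715,812.44 × 17.8% + 3,772 × $1.11 = $131,601.53.
Line 2 (B-801, Eriesta, 3,984 m², $379,954.08):
Code B-801 is under a tariff-rate quota (threshold 2,474 m²). In-quota: 2,474 m² at 9.5%; over-quota: 1,510 m² at 38.5%.
Pro-rata value split: in-quota = $379,954.08 × 2,474/3,984 = $235,945.38; over-quota = $379,954.08 − $235,945.38 = $144,008.70.
In-quota duty = $235,945.38 × 9.5% = $22,414.81. Over-quota duty = $144,008.70 × 38.5% = $55,443.35.
Line duty = $22,414.81 + $55,443.35 = $77,858.16.
Total = $131,601.53 + $77,858.16 = $209,459.69.

$209,459.69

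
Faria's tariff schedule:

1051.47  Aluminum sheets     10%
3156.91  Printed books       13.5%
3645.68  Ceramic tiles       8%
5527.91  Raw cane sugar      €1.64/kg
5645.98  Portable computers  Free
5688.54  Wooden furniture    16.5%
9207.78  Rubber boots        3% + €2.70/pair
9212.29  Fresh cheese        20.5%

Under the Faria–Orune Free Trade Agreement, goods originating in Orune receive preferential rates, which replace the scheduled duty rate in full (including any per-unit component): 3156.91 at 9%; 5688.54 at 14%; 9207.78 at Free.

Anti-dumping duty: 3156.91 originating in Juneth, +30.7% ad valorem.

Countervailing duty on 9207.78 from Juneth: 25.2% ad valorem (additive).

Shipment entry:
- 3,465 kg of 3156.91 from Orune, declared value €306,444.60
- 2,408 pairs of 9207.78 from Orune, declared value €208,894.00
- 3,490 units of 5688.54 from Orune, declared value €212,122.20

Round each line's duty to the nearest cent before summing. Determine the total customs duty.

Line 1 (3156.91, Orune, 3,465 kg, €306,444.60):
Base rate for 3156.91 is 13.5%.
Origin Orune qualifies under the Faria–Orune agreement and 3156.91 is covered: preferential rate 9% applies instead.
The additional-duty order on 3156.91 targets Juneth, not Orune; it does not apply.
Duty = €306,444.60 × 9% = €27,580.01.
Line 2 (9207.78, Orune, 2,408 pairs, €208,894.00):
Base rate for 9207.78 is 3% + €2.70/pair.
Origin Orune qualifies under the Faria–Orune agreement and 9207.78 is covered: preferential rate Free applies instead.
The additional-duty order on 9207.78 targets Juneth, not Orune; it does not apply.
Duty = €208,894.00 × 0% = €0.00.
Line 3 (5688.54, Orune, 3,490 units, €212,122.20):
Base rate for 5688.54 is 16.5%.
Origin Orune qualifies under the Faria–Orune agreement and 5688.54 is covered: preferential rate 14% applies instead.
Duty = €212,122.20 × 14% = €29,697.11.
Total = €27,580.01 + €0.00 + €29,697.11 = €57,277.12.

€57,277.12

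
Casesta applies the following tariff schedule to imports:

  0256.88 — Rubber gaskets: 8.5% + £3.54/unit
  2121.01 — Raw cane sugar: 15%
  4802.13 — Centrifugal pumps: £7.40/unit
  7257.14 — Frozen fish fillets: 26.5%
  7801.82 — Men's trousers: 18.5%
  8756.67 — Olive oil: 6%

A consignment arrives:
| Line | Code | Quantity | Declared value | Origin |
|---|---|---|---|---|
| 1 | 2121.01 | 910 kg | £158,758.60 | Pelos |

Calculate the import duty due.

Line 1 (2121.01, Pelos, 910 kg, £158,758.60):
Base rate for 2121.01 is 15%.
Duty = £158,758.60 × 15% = £23,813.79.

£23,813.79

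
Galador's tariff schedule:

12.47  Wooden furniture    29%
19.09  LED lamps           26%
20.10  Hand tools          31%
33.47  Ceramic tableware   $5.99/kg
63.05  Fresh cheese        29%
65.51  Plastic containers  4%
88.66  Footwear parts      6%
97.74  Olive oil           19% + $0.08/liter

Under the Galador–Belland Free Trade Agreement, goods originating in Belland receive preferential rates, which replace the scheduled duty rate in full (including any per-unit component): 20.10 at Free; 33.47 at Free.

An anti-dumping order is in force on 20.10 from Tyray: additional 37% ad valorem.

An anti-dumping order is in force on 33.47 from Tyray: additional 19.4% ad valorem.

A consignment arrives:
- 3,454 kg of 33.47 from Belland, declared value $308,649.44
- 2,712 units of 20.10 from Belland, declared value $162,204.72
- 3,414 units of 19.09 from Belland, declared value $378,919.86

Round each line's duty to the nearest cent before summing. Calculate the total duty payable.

Line 1 (33.47, Belland, 3,454 kg, $308,649.44):
Base rate for 33.47 is $5.99/kg.
Origin Belland qualifies under the Galador–Belland agreement and 33.47 is covered: preferential rate Free applies instead.
The additional-duty order on 33.47 targets Tyray, not Belland; it does not apply.
Duty = $308,649.44 × 0% = $0.00.
Line 2 (20.10, Belland, 2,712 units, $162,204.72):
Base rate for 20.10 is 31%.
Origin Belland qualifies under the Galador–Belland agreement and 20.10 is covered: preferential rate Free applies instead.
The additional-duty order on 20.10 targets Tyray, not Belland; it does not apply.
Duty = $162,204.72 × 0% = $0.00.
Line 3 (19.09, Belland, 3,414 units, $378,919.86):
Base rate for 19.09 is 26%.
Origin Belland is the FTA partner but 19.09 is not on the preference list; base rate stands.
Duty = $378,919.86 × 26% = $98,519.16.
Total = $0.00 + $0.00 + $98,519.16 = $98,519.16.

$98,519.16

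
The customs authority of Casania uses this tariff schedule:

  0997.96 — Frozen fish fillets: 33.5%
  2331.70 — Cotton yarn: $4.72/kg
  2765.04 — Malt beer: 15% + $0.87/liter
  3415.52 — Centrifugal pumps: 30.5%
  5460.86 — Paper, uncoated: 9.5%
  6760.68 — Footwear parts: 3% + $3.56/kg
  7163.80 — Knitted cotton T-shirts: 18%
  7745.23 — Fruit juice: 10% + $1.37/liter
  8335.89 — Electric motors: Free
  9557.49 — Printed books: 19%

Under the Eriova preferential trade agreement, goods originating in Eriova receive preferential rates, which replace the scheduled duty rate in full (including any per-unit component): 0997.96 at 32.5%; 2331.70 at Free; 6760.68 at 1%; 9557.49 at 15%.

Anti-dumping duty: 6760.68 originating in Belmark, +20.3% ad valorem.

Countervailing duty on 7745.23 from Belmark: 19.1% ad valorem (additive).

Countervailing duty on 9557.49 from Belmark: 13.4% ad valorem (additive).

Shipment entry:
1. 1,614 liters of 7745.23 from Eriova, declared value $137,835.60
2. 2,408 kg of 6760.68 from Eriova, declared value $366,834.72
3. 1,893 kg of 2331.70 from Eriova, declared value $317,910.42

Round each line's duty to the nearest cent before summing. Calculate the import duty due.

$19,663.09

Line 1 (7745.23, Eriova, 1,614 liters, $137,835.60):
Base rate for 7745.23 is 10% + $1.37/liter.
Origin Eriova is the FTA partner but 7745.23 is not on the preference list; base rate stands.
The additional-duty order on 7745.23 targets Belmark, not Eriova; it does not apply.
Duty = $137,835.60 × 10% + 1,614 × $1.37 = $15,994.74.
Line 2 (6760.68, Eriova, 2,408 kg, $366,834.72):
Base rate for 6760.68 is 3% + $3.56/kg.
Origin Eriova qualifies under the Casania–Eriova agreement and 6760.68 is covered: preferential rate 1% applies instead.
The additional-duty order on 6760.68 targets Belmark, not Eriova; it does not apply.
Duty = $366,834.72 × 1% = $3,668.35.
Line 3 (2331.70, Eriova, 1,893 kg, $317,910.42):
Base rate for 2331.70 is $4.72/kg.
Origin Eriova qualifies under the Casania–Eriova agreement and 2331.70 is covered: preferential rate Free applies instead.
Duty = $317,910.42 × 0% = $0.00.
Total = $15,994.74 + $3,668.35 + $0.00 = $19,663.09.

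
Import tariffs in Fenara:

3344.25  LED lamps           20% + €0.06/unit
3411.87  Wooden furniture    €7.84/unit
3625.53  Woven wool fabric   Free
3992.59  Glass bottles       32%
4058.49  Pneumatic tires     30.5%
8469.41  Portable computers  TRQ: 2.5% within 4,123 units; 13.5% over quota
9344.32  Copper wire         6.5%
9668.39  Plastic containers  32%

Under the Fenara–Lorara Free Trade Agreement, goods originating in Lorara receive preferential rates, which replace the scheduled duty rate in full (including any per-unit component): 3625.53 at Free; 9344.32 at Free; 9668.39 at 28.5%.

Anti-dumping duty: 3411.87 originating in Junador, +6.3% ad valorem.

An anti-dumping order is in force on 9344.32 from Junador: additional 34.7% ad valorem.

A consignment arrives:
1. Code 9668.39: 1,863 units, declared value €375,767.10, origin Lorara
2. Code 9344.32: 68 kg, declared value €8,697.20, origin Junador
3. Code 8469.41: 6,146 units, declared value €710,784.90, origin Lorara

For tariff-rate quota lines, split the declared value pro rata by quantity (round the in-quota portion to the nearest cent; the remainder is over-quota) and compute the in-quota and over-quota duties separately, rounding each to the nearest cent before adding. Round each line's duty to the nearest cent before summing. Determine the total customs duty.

Line 1 (9668.39, Lorara, 1,863 units, €375,767.10):
Base rate for 9668.39 is 32%.
Origin Lorara qualifies under the Fenara–Lorara agreement and 9668.39 is covered: preferential rate 28.5% applies instead.
Duty = €375,767.10 × 28.5% = €107,093.62.
Line 2 (9344.32, Junador, 68 kg, €8,697.20):
Base rate for 9344.32 is 6.5%.
9344.32 has an FTA preferential rate, but origin Junador is not Lorara; base rate stands.
Additional duty on 9344.32 from Junador: +34.7%. Applied ad valorem rate: 6.5% + 34.7% = 41.2%.
Duty = €8,697.20 × 41.2% = €3,583.25.
Line 3 (8469.41, Lorara, 6,146 units, €710,784.90):
Code 8469.41 is under a tariff-rate quota (threshold 4,123 units). In-quota: 4,123 units at 2.5%; over-quota: 2,023 units at 13.5%.
Pro-rata value split: in-quota = €710,784.90 × 4,123/6,146 = €476,824.95; over-quota = €710,784.90 − €476,824.95 = €233,959.95.
In-quota duty = €476,824.95 × 2.5% = €11,920.62. Over-quota duty = €233,959.95 × 13.5% = €31,584.59.
Line duty = €11,920.62 + €31,584.59 = €43,505.21.
Total = €107,093.62 + €3,583.25 + €43,505.21 = €154,182.08.

€154,182.08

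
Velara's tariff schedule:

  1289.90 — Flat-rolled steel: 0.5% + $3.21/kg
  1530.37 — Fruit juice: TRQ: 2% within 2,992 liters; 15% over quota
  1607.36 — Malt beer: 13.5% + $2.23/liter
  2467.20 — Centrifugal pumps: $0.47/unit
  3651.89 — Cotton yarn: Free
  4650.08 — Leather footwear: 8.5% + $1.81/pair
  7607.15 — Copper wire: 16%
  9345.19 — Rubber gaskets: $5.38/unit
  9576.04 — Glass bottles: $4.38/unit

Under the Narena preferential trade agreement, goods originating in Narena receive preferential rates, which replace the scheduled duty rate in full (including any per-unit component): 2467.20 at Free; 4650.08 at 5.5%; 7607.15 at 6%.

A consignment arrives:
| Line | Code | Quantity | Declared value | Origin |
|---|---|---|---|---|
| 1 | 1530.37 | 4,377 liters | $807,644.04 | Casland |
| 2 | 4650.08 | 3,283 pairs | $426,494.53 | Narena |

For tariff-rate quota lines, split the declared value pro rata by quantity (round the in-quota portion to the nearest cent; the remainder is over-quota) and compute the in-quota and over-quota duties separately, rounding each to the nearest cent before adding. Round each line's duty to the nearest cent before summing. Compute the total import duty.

$72,832.91

Line 1 (1530.37, Casland, 4,377 liters, $807,644.04):
Code 1530.37 is under a tariff-rate quota (threshold 2,992 liters). In-quota: 2,992 liters at 2%; over-quota: 1,385 liters at 15%.
Pro-rata value split: in-quota = $807,644.04 × 2,992/4,377 = $552,083.84; over-quota = $807,644.04 − $552,083.84 = $255,560.20.
In-quota duty = $552,083.84 × 2% = $11,041.68. Over-quota duty = $255,560.20 × 15% = $38,334.03.
Line duty = $11,041.68 + $38,334.03 = $49,375.71.
Line 2 (4650.08, Narena, 3,283 pairs, $426,494.53):
Base rate for 4650.08 is 8.5% + $1.81/pair.
Origin Narena qualifies under the Velara–Narena agreement and 4650.08 is covered: preferential rate 5.5% applies instead.
Duty = $426,494.53 × 5.5% = $23,457.20.
Total = $49,375.71 + $23,457.20 = $72,832.91.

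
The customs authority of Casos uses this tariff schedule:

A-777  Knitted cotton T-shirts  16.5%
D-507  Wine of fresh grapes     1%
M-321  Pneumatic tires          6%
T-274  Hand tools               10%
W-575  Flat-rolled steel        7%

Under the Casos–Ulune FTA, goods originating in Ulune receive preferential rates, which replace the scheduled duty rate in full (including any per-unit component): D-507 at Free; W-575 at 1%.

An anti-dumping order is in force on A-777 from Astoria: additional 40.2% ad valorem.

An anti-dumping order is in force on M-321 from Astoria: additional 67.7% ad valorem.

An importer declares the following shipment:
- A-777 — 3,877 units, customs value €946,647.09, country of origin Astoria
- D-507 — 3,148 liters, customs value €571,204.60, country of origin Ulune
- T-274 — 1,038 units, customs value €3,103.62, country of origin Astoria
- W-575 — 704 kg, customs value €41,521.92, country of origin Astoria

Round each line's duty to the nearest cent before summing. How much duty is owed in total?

€539,965.79

Line 1 (A-777, Astoria, 3,877 units, €946,647.09):
Base rate for A-777 is 16.5%.
Additional duty on A-777 from Astoria: +40.2%. Applied ad valorem rate: 16.5% + 40.2% = 56.7%.
Duty = €946,647.09 × 56.7% = €536,748.90.
Line 2 (D-507, Ulune, 3,148 liters, €571,204.60):
Base rate for D-507 is 1%.
Origin Ulune qualifies under the Casos–Ulune agreement and D-507 is covered: preferential rate Free applies instead.
Duty = €571,204.60 × 0% = €0.00.
Line 3 (T-274, Astoria, 1,038 units, €3,103.62):
Base rate for T-274 is 10%.
Duty = €3,103.62 × 10% = €310.36.
Line 4 (W-575, Astoria, 704 kg, €41,521.92):
Base rate for W-575 is 7%.
W-575 has an FTA preferential rate, but origin Astoria is not Ulune; base rate stands.
Duty = €41,521.92 × 7% = €2,906.53.
Total = €536,748.90 + €0.00 + €310.36 + €2,906.53 = €539,965.79.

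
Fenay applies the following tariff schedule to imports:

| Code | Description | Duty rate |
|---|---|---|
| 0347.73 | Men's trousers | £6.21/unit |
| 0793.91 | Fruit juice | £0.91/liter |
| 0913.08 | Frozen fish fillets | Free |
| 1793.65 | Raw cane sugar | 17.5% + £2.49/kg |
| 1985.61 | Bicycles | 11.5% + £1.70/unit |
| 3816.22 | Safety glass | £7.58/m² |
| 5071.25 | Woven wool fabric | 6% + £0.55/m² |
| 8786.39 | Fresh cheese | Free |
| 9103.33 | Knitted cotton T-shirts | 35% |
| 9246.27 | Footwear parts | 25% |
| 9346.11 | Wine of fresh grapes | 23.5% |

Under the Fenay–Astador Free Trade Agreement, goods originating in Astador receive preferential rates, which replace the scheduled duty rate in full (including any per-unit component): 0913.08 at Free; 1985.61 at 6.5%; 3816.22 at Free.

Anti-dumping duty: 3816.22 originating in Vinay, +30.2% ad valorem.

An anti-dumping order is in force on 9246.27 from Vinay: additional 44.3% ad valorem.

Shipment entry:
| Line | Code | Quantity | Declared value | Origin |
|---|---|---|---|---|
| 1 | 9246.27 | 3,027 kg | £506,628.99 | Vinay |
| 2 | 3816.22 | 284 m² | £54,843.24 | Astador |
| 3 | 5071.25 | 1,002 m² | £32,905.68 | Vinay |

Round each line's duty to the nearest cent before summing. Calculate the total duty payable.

Line 1 (9246.27, Vinay, 3,027 kg, £506,628.99):
Base rate for 9246.27 is 25%.
Additional duty on 9246.27 from Vinay: +44.3%. Applied ad valorem rate: 25% + 44.3% = 69.3%.
Duty = £506,628.99 × 69.3% = £351,093.89.
Line 2 (3816.22, Astador, 284 m², £54,843.24):
Base rate for 3816.22 is £7.58/m².
Origin Astador qualifies under the Fenay–Astador agreement and 3816.22 is covered: preferential rate Free applies instead.
The additional-duty order on 3816.22 targets Vinay, not Astador; it does not apply.
Duty = £54,843.24 × 0% = £0.00.
Line 3 (5071.25, Vinay, 1,002 m², £32,905.68):
Base rate for 5071.25 is 6% + £0.55/m².
Duty = £32,905.68 × 6% + 1,002 × £0.55 = £2,525.44.
Total = £351,093.89 + £0.00 + £2,525.44 = £353,619.33.

£353,619.33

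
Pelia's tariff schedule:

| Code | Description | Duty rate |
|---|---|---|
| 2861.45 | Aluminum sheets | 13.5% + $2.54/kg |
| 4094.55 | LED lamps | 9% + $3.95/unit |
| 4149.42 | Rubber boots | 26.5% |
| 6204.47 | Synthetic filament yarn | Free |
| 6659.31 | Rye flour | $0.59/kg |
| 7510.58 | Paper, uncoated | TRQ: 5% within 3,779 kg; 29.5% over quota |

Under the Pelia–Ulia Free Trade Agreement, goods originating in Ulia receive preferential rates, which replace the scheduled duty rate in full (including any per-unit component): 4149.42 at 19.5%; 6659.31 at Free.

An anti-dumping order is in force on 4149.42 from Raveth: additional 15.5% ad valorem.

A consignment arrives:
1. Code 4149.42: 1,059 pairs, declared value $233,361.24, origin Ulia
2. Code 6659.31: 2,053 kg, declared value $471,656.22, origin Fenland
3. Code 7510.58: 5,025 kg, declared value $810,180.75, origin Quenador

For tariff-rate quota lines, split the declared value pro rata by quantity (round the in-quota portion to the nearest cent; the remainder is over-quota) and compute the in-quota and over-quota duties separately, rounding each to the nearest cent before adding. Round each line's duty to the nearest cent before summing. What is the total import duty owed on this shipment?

$136,444.43

Line 1 (4149.42, Ulia, 1,059 pairs, $233,361.24):
Base rate for 4149.42 is 26.5%.
Origin Ulia qualifies under the Pelia–Ulia agreement and 4149.42 is covered: preferential rate 19.5% applies instead.
The additional-duty order on 4149.42 targets Raveth, not Ulia; it does not apply.
Duty = $233,361.24 × 19.5% = $45,505.44.
Line 2 (6659.31, Fenland, 2,053 kg, $471,656.22):
Base rate for 6659.31 is $0.59/kg.
6659.31 has an FTA preferential rate, but origin Fenland is not Ulia; base rate stands.
Duty = 2,053 × $0.59 = $1,211.27.
Line 3 (7510.58, Quenador, 5,025 kg, $810,180.75):
Code 7510.58 is under a tariff-rate quota (threshold 3,779 kg). In-quota: 3,779 kg at 5%; over-quota: 1,246 kg at 29.5%.
Pro-rata value split: in-quota = $810,180.75 × 3,779/5,025 = $609,288.17; over-quota = $810,180.75 − $609,288.17 = $200,892.58.
In-quota duty = $609,288.17 × 5% = $30,464.41. Over-quota duty = $200,892.58 × 29.5% = $59,263.31.
Line duty = $30,464.41 + $59,263.31 = $89,727.72.
Total = $45,505.44 + $1,211.27 + $89,727.72 = $136,444.43.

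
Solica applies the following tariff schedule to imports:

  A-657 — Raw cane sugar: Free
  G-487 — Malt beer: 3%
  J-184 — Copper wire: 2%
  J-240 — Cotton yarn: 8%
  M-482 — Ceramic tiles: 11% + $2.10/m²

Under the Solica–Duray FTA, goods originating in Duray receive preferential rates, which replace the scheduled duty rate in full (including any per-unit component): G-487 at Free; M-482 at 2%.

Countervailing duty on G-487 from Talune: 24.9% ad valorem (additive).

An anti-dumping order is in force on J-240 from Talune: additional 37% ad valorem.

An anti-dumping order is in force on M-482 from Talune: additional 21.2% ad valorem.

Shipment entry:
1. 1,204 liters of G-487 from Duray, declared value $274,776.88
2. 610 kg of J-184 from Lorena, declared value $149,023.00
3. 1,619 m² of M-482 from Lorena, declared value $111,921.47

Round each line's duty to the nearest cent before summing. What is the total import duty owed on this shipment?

Line 1 (G-487, Duray, 1,204 liters, $274,776.88):
Base rate for G-487 is 3%.
Origin Duray qualifies under the Solica–Duray agreement and G-487 is covered: preferential rate Free applies instead.
The additional-duty order on G-487 targets Talune, not Duray; it does not apply.
Duty = $274,776.88 × 0% = $0.00.
Line 2 (J-184, Lorena, 610 kg, $149,023.00):
Base rate for J-184 is 2%.
Duty = $149,023.00 × 2% = $2,980.46.
Line 3 (M-482, Lorena, 1,619 m², $111,921.47):
Base rate for M-482 is 11% + $2.10/m².
M-482 has an FTA preferential rate, but origin Lorena is not Duray; base rate stands.
The additional-duty order on M-482 targets Talune, not Lorena; it does not apply.
Duty = $111,921.47 × 11% + 1,619 × $2.10 = $15,711.26.
Total = $0.00 + $2,980.46 + $15,711.26 = $18,691.72.

$18,691.72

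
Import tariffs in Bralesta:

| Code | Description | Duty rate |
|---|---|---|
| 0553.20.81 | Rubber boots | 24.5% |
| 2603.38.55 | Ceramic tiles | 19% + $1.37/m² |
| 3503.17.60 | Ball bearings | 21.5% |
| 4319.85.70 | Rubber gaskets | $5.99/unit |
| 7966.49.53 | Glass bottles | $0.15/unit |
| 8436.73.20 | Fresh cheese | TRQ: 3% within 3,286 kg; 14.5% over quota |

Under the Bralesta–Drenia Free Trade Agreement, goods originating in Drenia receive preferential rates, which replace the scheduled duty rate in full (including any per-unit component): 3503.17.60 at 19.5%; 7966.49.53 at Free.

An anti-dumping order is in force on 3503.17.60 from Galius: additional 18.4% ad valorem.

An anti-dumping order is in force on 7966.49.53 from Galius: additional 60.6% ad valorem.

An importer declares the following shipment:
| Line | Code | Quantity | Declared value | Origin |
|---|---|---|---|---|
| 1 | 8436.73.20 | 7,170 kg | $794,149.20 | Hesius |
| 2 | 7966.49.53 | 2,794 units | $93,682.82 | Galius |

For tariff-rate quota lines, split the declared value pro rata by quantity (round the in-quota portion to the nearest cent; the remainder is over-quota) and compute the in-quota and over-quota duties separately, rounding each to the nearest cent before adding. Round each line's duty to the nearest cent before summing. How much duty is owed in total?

Line 1 (8436.73.20, Hesius, 7,170 kg, $794,149.20):
Code 8436.73.20 is under a tariff-rate quota (threshold 3,286 kg). In-quota: 3,286 kg at 3%; over-quota: 3,884 kg at 14.5%.
Pro-rata value split: in-quota = $794,149.20 × 3,286/7,170 = $363,957.36; over-quota = $794,149.20 − $363,957.36 = $430,191.84.
In-quota duty = $363,957.36 × 3% = $10,918.72. Over-quota duty = $430,191.84 × 14.5% = $62,377.82.
Line duty = $10,918.72 + $62,377.82 = $73,296.54.
Line 2 (7966.49.53, Galius, 2,794 units, $93,682.82):
Base rate for 7966.49.53 is $0.15/unit.
7966.49.53 has an FTA preferential rate, but origin Galius is not Drenia; base rate stands.
Additional duty on 7966.49.53 from Galius: +60.6% ad valorem. Applied ad valorem rate = 60.6%.
Duty = $93,682.82 × 60.6% + 2,794 × $0.15 = $57,190.89.
Total = $73,296.54 + $57,190.89 = $130,487.43.

$130,487.43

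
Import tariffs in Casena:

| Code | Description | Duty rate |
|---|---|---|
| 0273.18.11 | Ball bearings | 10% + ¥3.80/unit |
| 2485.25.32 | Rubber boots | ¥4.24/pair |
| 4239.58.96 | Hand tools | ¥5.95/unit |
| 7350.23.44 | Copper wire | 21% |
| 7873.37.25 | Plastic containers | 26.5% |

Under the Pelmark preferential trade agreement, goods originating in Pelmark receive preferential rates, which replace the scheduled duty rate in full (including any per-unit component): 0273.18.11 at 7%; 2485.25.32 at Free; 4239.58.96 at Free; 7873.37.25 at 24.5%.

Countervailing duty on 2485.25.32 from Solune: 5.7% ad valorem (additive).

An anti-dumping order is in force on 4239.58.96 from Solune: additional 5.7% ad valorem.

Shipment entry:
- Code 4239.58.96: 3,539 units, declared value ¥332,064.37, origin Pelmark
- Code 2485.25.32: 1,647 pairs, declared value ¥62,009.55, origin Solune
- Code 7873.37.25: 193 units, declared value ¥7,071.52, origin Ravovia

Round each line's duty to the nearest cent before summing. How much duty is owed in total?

Line 1 (4239.58.96, Pelmark, 3,539 units, ¥332,064.37):
Base rate for 4239.58.96 is ¥5.95/unit.
Origin Pelmark qualifies under the Casena–Pelmark agreement and 4239.58.96 is covered: preferential rate Free applies instead.
The additional-duty order on 4239.58.96 targets Solune, not Pelmark; it does not apply.
Duty = ¥332,064.37 × 0% = ¥0.00.
Line 2 (2485.25.32, Solune, 1,647 pairs, ¥62,009.55):
Base rate for 2485.25.32 is ¥4.24/pair.
2485.25.32 has an FTA preferential rate, but origin Solune is not Pelmark; base rate stands.
Additional duty on 2485.25.32 from Solune: +5.7% ad valorem. Applied ad valorem rate = 5.7%.
Duty = ¥62,009.55 × 5.7% + 1,647 × ¥4.24 = ¥10,517.82.
Line 3 (7873.37.25, Ravovia, 193 units, ¥7,071.52):
Base rate for 7873.37.25 is 26.5%.
7873.37.25 has an FTA preferential rate, but origin Ravovia is not Pelmark; base rate stands.
Duty = ¥7,071.52 × 26.5% = ¥1,873.95.
Total = ¥0.00 + ¥10,517.82 + ¥1,873.95 = ¥12,391.77.

¥12,391.77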